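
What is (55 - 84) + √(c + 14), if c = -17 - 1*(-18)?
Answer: -29 + √15 ≈ -25.127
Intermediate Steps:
c = 1 (c = -17 + 18 = 1)
(55 - 84) + √(c + 14) = (55 - 84) + √(1 + 14) = -29 + √15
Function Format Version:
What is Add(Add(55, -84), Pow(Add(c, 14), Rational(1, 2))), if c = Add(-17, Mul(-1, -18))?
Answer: Add(-29, Pow(15, Rational(1, 2))) ≈ -25.127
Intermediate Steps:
c = 1 (c = Add(-17, 18) = 1)
Add(Add(55, -84), Pow(Add(c, 14), Rational(1, 2))) = Add(Add(55, -84), Pow(Add(1, 14), Rational(1, 2))) = Add(-29, Pow(15, Rational(1, 2)))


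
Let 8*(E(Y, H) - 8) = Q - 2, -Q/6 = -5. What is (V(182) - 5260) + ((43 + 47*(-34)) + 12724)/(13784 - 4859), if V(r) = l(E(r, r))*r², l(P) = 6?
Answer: 33859919/175 ≈ 1.9349e+5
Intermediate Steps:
Q = 30 (Q = -6*(-5) = 30)
E(Y, H) = 23/2 (E(Y, H) = 8 + (30 - 2)/8 = 8 + (⅛)*28 = 8 + 7/2 = 23/2)
V(r) = 6*r²
(V(182) - 5260) + ((43 + 47*(-34)) + 12724)/(13784 - 4859) = (6*182² - 5260) + ((43 + 47*(-34)) + 12724)/(13784 - 4859) = (6*33124 - 5260) + ((43 - 1598) + 12724)/8925 = (198744 - 5260) + (-1555 + 12724)*(1/8925) = 193484 + 11169*(1/8925) = 193484 + 219/175 = 33859919/175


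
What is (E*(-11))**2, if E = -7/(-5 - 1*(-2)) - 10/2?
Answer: 7744/9 ≈ 860.44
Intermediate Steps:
E = -8/3 (E = -7/(-5 + 2) - 10*1/2 = -7/(-3) - 5 = -7*(-1/3) - 5 = 7/3 - 5 = -8/3 ≈ -2.6667)
(E*(-11))**2 = (-8/3*(-11))**2 = (88/3)**2 = 7744/9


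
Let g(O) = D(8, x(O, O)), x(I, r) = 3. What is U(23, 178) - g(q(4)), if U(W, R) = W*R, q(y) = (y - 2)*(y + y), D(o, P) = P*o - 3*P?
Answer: 4079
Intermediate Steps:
D(o, P) = -3*P + P*o
q(y) = 2*y*(-2 + y) (q(y) = (-2 + y)*(2*y) = 2*y*(-2 + y))
g(O) = 15 (g(O) = 3*(-3 + 8) = 3*5 = 15)
U(W, R) = R*W
U(23, 178) - g(q(4)) = 178*23 - 1*15 = 4094 - 15 = 4079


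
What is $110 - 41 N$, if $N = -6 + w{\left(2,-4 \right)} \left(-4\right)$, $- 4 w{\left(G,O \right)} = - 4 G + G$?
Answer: $602$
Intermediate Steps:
$w{\left(G,O \right)} = \frac{3 G}{4}$ ($w{\left(G,O \right)} = - \frac{- 4 G + G}{4} = - \frac{\left(-3\right) G}{4} = \frac{3 G}{4}$)
$N = -12$ ($N = -6 + \frac{3}{4} \cdot 2 \left(-4\right) = -6 + \frac{3}{2} \left(-4\right) = -6 - 6 = -12$)
$110 - 41 N = 110 - -492 = 110 + 492 = 602$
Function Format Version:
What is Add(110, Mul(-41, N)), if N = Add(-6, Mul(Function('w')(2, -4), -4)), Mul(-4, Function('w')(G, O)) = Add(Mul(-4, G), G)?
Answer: 602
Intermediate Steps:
Function('w')(G, O) = Mul(Rational(3, 4), G) (Function('w')(G, O) = Mul(Rational(-1, 4), Add(Mul(-4, G), G)) = Mul(Rational(-1, 4), Mul(-3, G)) = Mul(Rational(3, 4), G))
N = -12 (N = Add(-6, Mul(Mul(Rational(3, 4), 2), -4)) = Add(-6, Mul(Rational(3, 2), -4)) = Add(-6, -6) = -12)
Add(110, Mul(-41, N)) = Add(110, Mul(-41, -12)) = Add(110, 492) = 602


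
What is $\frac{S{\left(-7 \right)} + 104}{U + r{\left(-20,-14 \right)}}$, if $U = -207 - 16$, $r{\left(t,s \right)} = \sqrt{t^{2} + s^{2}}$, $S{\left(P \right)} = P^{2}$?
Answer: $- \frac{34119}{49133} - \frac{306 \sqrt{149}}{49133} \approx -0.77044$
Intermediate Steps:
$r{\left(t,s \right)} = \sqrt{s^{2} + t^{2}}$
$U = -223$ ($U = -207 - 16 = -223$)
$\frac{S{\left(-7 \right)} + 104}{U + r{\left(-20,-14 \right)}} = \frac{\left(-7\right)^{2} + 104}{-223 + \sqrt{\left(-14\right)^{2} + \left(-20\right)^{2}}} = \frac{49 + 104}{-223 + \sqrt{196 + 400}} = \frac{153}{-223 + \sqrt{596}} = \frac{153}{-223 + 2 \sqrt{149}}$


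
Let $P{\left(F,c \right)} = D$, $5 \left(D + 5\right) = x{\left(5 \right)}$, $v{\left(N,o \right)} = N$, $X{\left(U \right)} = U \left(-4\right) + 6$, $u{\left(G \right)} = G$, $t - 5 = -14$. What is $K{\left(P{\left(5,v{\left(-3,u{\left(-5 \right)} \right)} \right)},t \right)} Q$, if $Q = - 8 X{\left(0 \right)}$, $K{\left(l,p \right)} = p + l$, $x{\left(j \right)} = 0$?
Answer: $672$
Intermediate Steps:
$t = -9$ ($t = 5 - 14 = -9$)
$X{\left(U \right)} = 6 - 4 U$ ($X{\left(U \right)} = - 4 U + 6 = 6 - 4 U$)
$D = -5$ ($D = -5 + \frac{1}{5} \cdot 0 = -5 + 0 = -5$)
$P{\left(F,c \right)} = -5$
$K{\left(l,p \right)} = l + p$
$Q = -48$ ($Q = - 8 \left(6 - 0\right) = - 8 \left(6 + 0\right) = \left(-8\right) 6 = -48$)
$K{\left(P{\left(5,v{\left(-3,u{\left(-5 \right)} \right)} \right)},t \right)} Q = \left(-5 - 9\right) \left(-48\right) = \left(-14\right) \left(-48\right) = 672$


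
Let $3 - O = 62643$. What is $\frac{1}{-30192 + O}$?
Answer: $- \frac{1}{92832} \approx -1.0772 \cdot 10^{-5}$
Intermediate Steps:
$O = -62640$ ($O = 3 - 62643 = -62640$)
$\frac{1}{-30192 + O} = \frac{1}{-30192 - 62640} = \frac{1}{-92832} = - \frac{1}{92832}$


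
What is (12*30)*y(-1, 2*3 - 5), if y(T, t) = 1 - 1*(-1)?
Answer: 720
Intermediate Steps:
y(T, t) = 2 (y(T, t) = 1 + 1 = 2)
(12*30)*y(-1, 2*3 - 5) = (12*30)*2 = 360*2 = 720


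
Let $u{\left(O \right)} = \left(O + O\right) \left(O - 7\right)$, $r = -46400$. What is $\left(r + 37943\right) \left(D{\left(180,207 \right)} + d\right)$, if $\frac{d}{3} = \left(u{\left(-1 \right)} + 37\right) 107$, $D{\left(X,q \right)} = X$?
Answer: $-145401201$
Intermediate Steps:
$u{\left(O \right)} = 2 O \left(-7 + O\right)$
$d = 17013$ ($d = 3 \left(2 \left(-1\right) \left(-7 - 1\right) + 37\right) 107 = 3 \left(2 \left(-1\right) \left(-8\right) + 37\right) 107 = 3 \left(16 + 37\right) 107 = 3 \cdot 53 \cdot 107 = 3 \cdot 5671 = 17013$)
$\left(r + 37943\right) \left(D{\left(180,207 \right)} + d\right) = \left(-46400 + 37943\right) \left(180 + 17013\right) = \left(-8457\right) 17193 = -145401201$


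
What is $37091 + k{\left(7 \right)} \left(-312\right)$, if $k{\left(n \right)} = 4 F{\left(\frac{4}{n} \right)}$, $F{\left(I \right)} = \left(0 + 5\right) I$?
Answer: $\frac{234677}{7} \approx 33525.0$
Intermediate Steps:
$F{\left(I \right)} = 5 I$
$k{\left(n \right)} = \frac{80}{n}$ ($k{\left(n \right)} = 4 \cdot 5 \frac{4}{n} = 4 \frac{20}{n} = \frac{80}{n}$)
$37091 + k{\left(7 \right)} \left(-312\right) = 37091 + \frac{80}{7} \left(-312\right) = 37091 - \frac{24960}{7} = \frac{234677}{7}$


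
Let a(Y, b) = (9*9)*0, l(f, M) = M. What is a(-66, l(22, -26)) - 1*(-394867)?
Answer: 394867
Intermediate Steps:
a(Y, b) = 0 (a(Y, b) = 81*0 = 0)
a(-66, l(22, -26)) - 1*(-394867) = 0 - 1*(-394867) = 0 + 394867 = 394867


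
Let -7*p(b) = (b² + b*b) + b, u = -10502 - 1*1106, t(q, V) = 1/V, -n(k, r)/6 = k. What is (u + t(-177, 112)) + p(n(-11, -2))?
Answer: -1440543/112 ≈ -12862.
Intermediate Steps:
n(k, r) = -6*k
u = -11608 (u = -10502 - 1106 = -11608)
p(b) = -2*b²/7 - b/7 (p(b) = -((b² + b*b) + b)/7 = -((b² + b²) + b)/7 = -(2*b² + b)/7 = -(b + 2*b²)/7 = -2*b²/7 - b/7)
(u + t(-177, 112)) + p(n(-11, -2)) = (-11608 + 1/112) - (-6*(-11))*(1 + 2*(-6*(-11)))/7 = (-11608 + 1/112) - ⅐*66*(1 + 2*66) = -1300095/112 - ⅐*66*(1 + 132) = -1300095/112 - ⅐*66*133 = -1300095/112 - 1254 = -1440543/112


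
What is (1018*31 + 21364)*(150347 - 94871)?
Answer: 2935900872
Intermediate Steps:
(1018*31 + 21364)*(150347 - 94871) = (31558 + 21364)*55476 = 52922*55476 = 2935900872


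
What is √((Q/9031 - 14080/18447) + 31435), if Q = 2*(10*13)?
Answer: √7210097325034270095/15144987 ≈ 177.30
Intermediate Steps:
Q = 260 (Q = 2*130 = 260)
√((Q/9031 - 14080/18447) + 31435) = √((260/9031 - 14080/18447) + 31435) = √((260*(1/9031) - 14080*1/18447) + 31435) = √((260/9031 - 1280/1677) + 31435) = √(-11123660/15144987 + 31435) = √(476071542685/15144987) = √7210097325034270095/15144987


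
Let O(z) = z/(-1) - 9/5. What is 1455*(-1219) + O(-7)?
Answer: -8868199/5 ≈ -1.7736e+6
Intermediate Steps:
O(z) = -9/5 - z (O(z) = z*(-1) - 9*⅕ = -z - 9/5 = -9/5 - z)
1455*(-1219) + O(-7) = 1455*(-1219) + (-9/5 - 1*(-7)) = -1773645 + (-9/5 + 7) = -1773645 + 26/5 = -8868199/5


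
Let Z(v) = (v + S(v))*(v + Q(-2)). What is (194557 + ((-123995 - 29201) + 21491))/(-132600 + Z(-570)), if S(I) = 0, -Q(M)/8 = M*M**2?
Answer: 15713/38955 ≈ 0.40336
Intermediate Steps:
Q(M) = -8*M**3 (Q(M) = -8*M*M**2 = -8*M**3)
Z(v) = v*(64 + v) (Z(v) = (v + 0)*(v - 8*(-2)**3) = v*(v - 8*(-8)) = v*(v + 64) = v*(64 + v))
(194557 + ((-123995 - 29201) + 21491))/(-132600 + Z(-570)) = (194557 + ((-123995 - 29201) + 21491))/(-132600 - 570*(64 - 570)) = (194557 + (-153196 + 21491))/(-132600 - 570*(-506)) = (194557 - 131705)/(-132600 + 288420) = 62852/155820 = 62852*(1/155820) = 15713/38955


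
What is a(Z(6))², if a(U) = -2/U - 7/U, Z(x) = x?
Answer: 9/4 ≈ 2.2500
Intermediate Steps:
a(U) = -9/U
a(Z(6))² = (-9/6)² = (-9*⅙)² = (-3/2)² = 9/4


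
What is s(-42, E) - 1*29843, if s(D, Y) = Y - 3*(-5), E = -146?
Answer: -29974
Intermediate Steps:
s(D, Y) = 15 + Y (s(D, Y) = Y + 15 = 15 + Y)
s(-42, E) - 1*29843 = (15 - 146) - 1*29843 = -131 - 29843 = -29974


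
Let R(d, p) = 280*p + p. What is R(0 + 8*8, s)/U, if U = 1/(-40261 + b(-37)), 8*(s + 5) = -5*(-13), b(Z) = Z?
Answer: -141546725/4 ≈ -3.5387e+7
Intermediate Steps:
s = 25/8 (s = -5 + (-5*(-13))/8 = -5 + (⅛)*65 = -5 + 65/8 = 25/8 ≈ 3.1250)
R(d, p) = 281*p
U = -1/40298 (U = 1/(-40261 - 37) = 1/(-40298) = -1/40298 ≈ -2.4815e-5)
R(0 + 8*8, s)/U = (281*(25/8))/(-1/40298) = (7025/8)*(-40298) = -141546725/4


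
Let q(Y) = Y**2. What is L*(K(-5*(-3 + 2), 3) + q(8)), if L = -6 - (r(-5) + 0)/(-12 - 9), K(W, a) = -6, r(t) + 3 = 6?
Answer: -2378/7 ≈ -339.71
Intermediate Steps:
r(t) = 3 (r(t) = -3 + 6 = 3)
L = -41/7 (L = -6 - (3 + 0)/(-12 - 9) = -6 - 3/(-21) = -6 - 3*(-1)/21 = -6 - 1*(-1/7) = -6 + 1/7 = -41/7 ≈ -5.8571)
L*(K(-5*(-3 + 2), 3) + q(8)) = -41*(-6 + 8**2)/7 = -41*(-6 + 64)/7 = -41/7*58 = -2378/7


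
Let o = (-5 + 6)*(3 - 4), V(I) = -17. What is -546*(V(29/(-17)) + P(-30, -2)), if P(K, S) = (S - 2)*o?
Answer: 7098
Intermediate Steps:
o = -1 (o = 1*(-1) = -1)
P(K, S) = 2 - S (P(K, S) = (S - 2)*(-1) = (-2 + S)*(-1) = 2 - S)
-546*(V(29/(-17)) + P(-30, -2)) = -546*(-17 + (2 - 1*(-2))) = -546*(-17 + (2 + 2)) = -546*(-17 + 4) = -546*(-13) = 7098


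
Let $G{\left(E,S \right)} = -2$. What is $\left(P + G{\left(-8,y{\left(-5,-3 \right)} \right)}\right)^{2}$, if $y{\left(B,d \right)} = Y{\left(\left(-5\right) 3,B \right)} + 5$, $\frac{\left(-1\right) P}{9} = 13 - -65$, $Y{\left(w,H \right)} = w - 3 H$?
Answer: $495616$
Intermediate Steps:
$P = -702$ ($P = - 9 \left(13 - -65\right) = - 9 \left(13 + 65\right) = \left(-9\right) 78 = -702$)
$y{\left(B,d \right)} = -10 - 3 B$ ($y{\left(B,d \right)} = \left(\left(-5\right) 3 - 3 B\right) + 5 = \left(-15 - 3 B\right) + 5 = -10 - 3 B$)
$\left(P + G{\left(-8,y{\left(-5,-3 \right)} \right)}\right)^{2} = \left(-702 - 2\right)^{2} = \left(-704\right)^{2} = 495616$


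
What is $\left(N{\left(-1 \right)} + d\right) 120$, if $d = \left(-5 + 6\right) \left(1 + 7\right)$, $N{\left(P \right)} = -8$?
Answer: $0$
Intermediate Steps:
$d = 8$ ($d = 1 \cdot 8 = 8$)
$\left(N{\left(-1 \right)} + d\right) 120 = \left(-8 + 8\right) 120 = 0 \cdot 120 = 0$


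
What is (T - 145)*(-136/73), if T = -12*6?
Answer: 29512/73 ≈ 404.27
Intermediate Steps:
T = -72
(T - 145)*(-136/73) = (-72 - 145)*(-136/73) = -(-29512)/73 = -217*(-136/73) = 29512/73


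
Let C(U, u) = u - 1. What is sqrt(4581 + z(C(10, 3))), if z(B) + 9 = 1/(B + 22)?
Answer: sqrt(658374)/12 ≈ 67.617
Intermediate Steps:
C(U, u) = -1 + u
z(B) = -9 + 1/(22 + B) (z(B) = -9 + 1/(B + 22) = -9 + 1/(22 + B))
sqrt(4581 + z(C(10, 3))) = sqrt(4581 + (-197 - 9*(-1 + 3))/(22 + (-1 + 3))) = sqrt(4581 + (-197 - 9*2)/(22 + 2)) = sqrt(4581 + (-197 - 18)/24) = sqrt(4581 + (1/24)*(-215)) = sqrt(4581 - 215/24) = sqrt(109729/24) = sqrt(658374)/12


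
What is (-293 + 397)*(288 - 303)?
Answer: -1560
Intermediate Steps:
(-293 + 397)*(288 - 303) = 104*(-15) = -1560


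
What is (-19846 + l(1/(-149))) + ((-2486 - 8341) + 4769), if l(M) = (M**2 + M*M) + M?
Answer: -575094851/22201 ≈ -25904.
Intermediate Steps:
l(M) = M + 2*M**2 (l(M) = (M**2 + M**2) + M = 2*M**2 + M = M + 2*M**2)
(-19846 + l(1/(-149))) + ((-2486 - 8341) + 4769) = (-19846 + (1 + 2/(-149))/(-149)) + ((-2486 - 8341) + 4769) = (-19846 - (1 + 2*(-1/149))/149) + (-10827 + 4769) = (-19846 - (1 - 2/149)/149) - 6058 = (-19846 - 1/149*147/149) - 6058 = (-19846 - 147/22201) - 6058 = -440601193/22201 - 6058 = -575094851/22201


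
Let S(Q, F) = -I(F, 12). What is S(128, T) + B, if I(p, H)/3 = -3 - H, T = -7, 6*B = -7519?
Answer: -7249/6 ≈ -1208.2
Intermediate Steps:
B = -7519/6 (B = (⅙)*(-7519) = -7519/6 ≈ -1253.2)
I(p, H) = -9 - 3*H (I(p, H) = 3*(-3 - H) = -9 - 3*H)
S(Q, F) = 45 (S(Q, F) = -(-9 - 3*12) = -(-9 - 36) = -1*(-45) = 45)
S(128, T) + B = 45 - 7519/6 = -7249/6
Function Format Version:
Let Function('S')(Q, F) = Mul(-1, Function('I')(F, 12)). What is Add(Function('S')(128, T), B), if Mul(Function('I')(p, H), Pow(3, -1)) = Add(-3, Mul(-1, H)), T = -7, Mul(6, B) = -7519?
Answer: Rational(-7249, 6) ≈ -1208.2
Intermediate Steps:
B = Rational(-7519, 6) (B = Mul(Rational(1, 6), -7519) = Rational(-7519, 6) ≈ -1253.2)
Function('I')(p, H) = Add(-9, Mul(-3, H)) (Function('I')(p, H) = Mul(3, Add(-3, Mul(-1, H))) = Add(-9, Mul(-3, H)))
Function('S')(Q, F) = 45 (Function('S')(Q, F) = Mul(-1, Add(-9, Mul(-3, 12))) = Mul(-1, Add(-9, -36)) = Mul(-1, -45) = 45)
Add(Function('S')(128, T), B) = Add(45, Rational(-7519, 6)) = Rational(-7249, 6)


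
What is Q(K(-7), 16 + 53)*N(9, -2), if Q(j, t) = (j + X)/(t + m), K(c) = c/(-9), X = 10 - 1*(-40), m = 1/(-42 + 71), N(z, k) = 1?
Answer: 13253/18018 ≈ 0.73554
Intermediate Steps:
m = 1/29 ≈ 0.034483
X = 50 (X = 10 + 40 = 50)
K(c) = -c/9 (K(c) = c*(-1/9) = -c/9)
Q(j, t) = (50 + j)/(1/29 + t) (Q(j, t) = (j + 50)/(t + 1/29) = (50 + j)/(1/29 + t))
Q(K(-7), 16 + 53)*N(9, -2) = (29*(50 - 1/9*(-7))/(1 + 29*(16 + 53)))*1 = (29*(50 + 7/9)/(1 + 29*69))*1 = (29*(457/9)/(1 + 2001))*1 = (29*(457/9)/2002)*1 = (29*(1/2002)*(457/9))*1 = (13253/18018)*1 = 13253/18018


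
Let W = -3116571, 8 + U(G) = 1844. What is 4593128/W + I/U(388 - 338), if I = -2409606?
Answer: -139224836371/105963414 ≈ -1313.9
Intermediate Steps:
U(G) = 1836 (U(G) = -8 + 1844 = 1836)
4593128/W + I/U(388 - 338) = 4593128/(-3116571) - 2409606/1836 = 4593128*(-1/3116571) - 2409606*1/1836 = -4593128/3116571 - 133867/102 = -139224836371/105963414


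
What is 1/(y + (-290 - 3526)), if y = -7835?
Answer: -1/11651 ≈ -8.5830e-5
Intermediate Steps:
1/(y + (-290 - 3526)) = 1/(-7835 + (-290 - 3526)) = 1/(-7835 - 3816) = 1/(-11651) = -1/11651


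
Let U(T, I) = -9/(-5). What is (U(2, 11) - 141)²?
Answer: 484416/25 ≈ 19377.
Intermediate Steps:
U(T, I) = 9/5 (U(T, I) = -9*(-⅕) = 9/5)
(U(2, 11) - 141)² = (9/5 - 141)² = (-696/5)² = 484416/25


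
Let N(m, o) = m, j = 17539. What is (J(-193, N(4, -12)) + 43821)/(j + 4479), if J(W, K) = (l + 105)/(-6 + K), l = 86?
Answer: 87451/44036 ≈ 1.9859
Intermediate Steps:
J(W, K) = 191/(-6 + K) (J(W, K) = (86 + 105)/(-6 + K) = 191/(-6 + K))
(J(-193, N(4, -12)) + 43821)/(j + 4479) = (191/(-6 + 4) + 43821)/(17539 + 4479) = (191/(-2) + 43821)/22018 = (191*(-½) + 43821)*(1/22018) = (-191/2 + 43821)*(1/22018) = (87451/2)*(1/22018) = 87451/44036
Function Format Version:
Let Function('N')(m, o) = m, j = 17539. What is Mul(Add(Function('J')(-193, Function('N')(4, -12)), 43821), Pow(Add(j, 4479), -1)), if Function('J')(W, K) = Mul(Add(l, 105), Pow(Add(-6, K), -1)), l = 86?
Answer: Rational(87451, 44036) ≈ 1.9859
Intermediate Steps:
Function('J')(W, K) = Mul(191, Pow(Add(-6, K), -1)) (Function('J')(W, K) = Mul(Add(86, 105), Pow(Add(-6, K), -1)) = Mul(191, Pow(Add(-6, K), -1)))
Mul(Add(Function('J')(-193, Function('N')(4, -12)), 43821), Pow(Add(j, 4479), -1)) = Mul(Add(Mul(191, Pow(Add(-6, 4), -1)), 43821), Pow(Add(17539, 4479), -1)) = Mul(Add(Mul(191, Pow(-2, -1)), 43821), Pow(22018, -1)) = Mul(Add(Mul(191, Rational(-1, 2)), 43821), Rational(1, 22018)) = Mul(Add(Rational(-191, 2), 43821), Rational(1, 22018)) = Mul(Rational(87451, 2), Rational(1, 22018)) = Rational(87451, 44036)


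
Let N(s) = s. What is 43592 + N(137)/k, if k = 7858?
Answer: 342546073/7858 ≈ 43592.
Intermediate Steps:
43592 + N(137)/k = 43592 + 137/7858 = 342546073/7858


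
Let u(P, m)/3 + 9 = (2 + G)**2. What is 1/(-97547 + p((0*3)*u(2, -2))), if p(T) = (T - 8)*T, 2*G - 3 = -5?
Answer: -1/97547 ≈ -1.0251e-5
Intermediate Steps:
G = -1 (G = 3/2 + (1/2)*(-5) = 3/2 - 5/2 = -1)
u(P, m) = -24 (u(P, m) = -27 + 3*(2 - 1)**2 = -27 + 3*1**2 = -27 + 3*1 = -27 + 3 = -24)
p(T) = T*(-8 + T) (p(T) = (-8 + T)*T = T*(-8 + T))
1/(-97547 + p((0*3)*u(2, -2))) = 1/(-97547 + ((0*3)*(-24))*(-8 + (0*3)*(-24))) = 1/(-97547 + (0*(-24))*(-8 + 0*(-24))) = 1/(-97547 + 0*(-8 + 0)) = 1/(-97547 + 0*(-8)) = 1/(-97547 + 0) = 1/(-97547) = -1/97547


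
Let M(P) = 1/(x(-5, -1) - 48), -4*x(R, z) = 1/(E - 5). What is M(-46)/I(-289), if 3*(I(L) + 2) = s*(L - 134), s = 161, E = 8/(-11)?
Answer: 252/274365755 ≈ 9.1848e-7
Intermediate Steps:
E = -8/11 (E = 8*(-1/11) = -8/11 ≈ -0.72727)
x(R, z) = 11/252 (x(R, z) = -1/(4*(-8/11 - 5)) = -1/(4*(-63/11)) = -¼*(-11/63) = 11/252)
M(P) = -252/12085 (M(P) = 1/(11/252 - 48) = 1/(-12085/252) = -252/12085)
I(L) = -21580/3 + 161*L/3 (I(L) = -2 + (161*(L - 134))/3 = -2 + (161*(-134 + L))/3 = -2 + (-21574 + 161*L)/3 = -2 + (-21574/3 + 161*L/3) = -21580/3 + 161*L/3)
M(-46)/I(-289) = -252/(12085*(-21580/3 + (161/3)*(-289))) = -252/(12085*(-21580/3 - 46529/3)) = -252/12085/(-22703) = -252/12085*(-1/22703) = 252/274365755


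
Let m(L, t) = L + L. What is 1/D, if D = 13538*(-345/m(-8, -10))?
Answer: 8/2335305 ≈ 3.4257e-6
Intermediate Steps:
m(L, t) = 2*L
D = 2335305/8 (D = 13538*(-345/(2*(-8))) = 13538*(-345/(-16)) = 13538*(-345*(-1/16)) = 13538*(345/16) = 2335305/8 ≈ 2.9191e+5)
1/D = 1/(2335305/8) = 8/2335305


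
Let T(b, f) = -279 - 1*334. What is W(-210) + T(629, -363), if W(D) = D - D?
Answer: -613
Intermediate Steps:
T(b, f) = -613 (T(b, f) = -279 - 334 = -613)
W(D) = 0
W(-210) + T(629, -363) = 0 - 613 = -613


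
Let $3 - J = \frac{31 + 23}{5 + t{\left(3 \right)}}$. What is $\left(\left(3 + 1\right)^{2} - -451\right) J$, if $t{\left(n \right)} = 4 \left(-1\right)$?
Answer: $-23817$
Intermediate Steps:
$t{\left(n \right)} = -4$
$J = -51$ ($J = 3 - \frac{31 + 23}{5 - 4} = 3 - \frac{54}{1} = 3 - 54 \cdot 1 = 3 - 54 = -51$)
$\left(\left(3 + 1\right)^{2} - -451\right) J = \left(\left(3 + 1\right)^{2} - -451\right) \left(-51\right) = \left(4^{2} + 451\right) \left(-51\right) = \left(16 + 451\right) \left(-51\right) = 467 \left(-51\right) = -23817$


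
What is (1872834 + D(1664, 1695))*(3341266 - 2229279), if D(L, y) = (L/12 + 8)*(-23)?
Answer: 6236447875034/3 ≈ 2.0788e+12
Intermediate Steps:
D(L, y) = -184 - 23*L/12 (D(L, y) = (L*(1/12) + 8)*(-23) = (L/12 + 8)*(-23) = (8 + L/12)*(-23) = -184 - 23*L/12)
(1872834 + D(1664, 1695))*(3341266 - 2229279) = (1872834 + (-184 - 23/12*1664))*(3341266 - 2229279) = (1872834 + (-184 - 9568/3))*1111987 = (1872834 - 10120/3)*1111987 = (5608382/3)*1111987 = 6236447875034/3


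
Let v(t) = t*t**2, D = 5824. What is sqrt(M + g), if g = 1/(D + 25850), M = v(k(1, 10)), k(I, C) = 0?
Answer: sqrt(31674)/31674 ≈ 0.0056189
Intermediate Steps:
v(t) = t**3
M = 0 (M = 0**3 = 0)
g = 1/31674 (g = 1/(5824 + 25850) = 1/31674 ≈ 3.1572e-5)
sqrt(M + g) = sqrt(0 + 1/31674) = sqrt(1/31674) = sqrt(31674)/31674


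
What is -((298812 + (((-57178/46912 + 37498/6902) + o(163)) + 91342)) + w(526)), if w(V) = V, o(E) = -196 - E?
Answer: -31595520832481/80946656 ≈ -3.9033e+5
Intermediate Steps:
-((298812 + (((-57178/46912 + 37498/6902) + o(163)) + 91342)) + w(526)) = -((298812 + (((-57178/46912 + 37498/6902) + (-196 - 1*163)) + 91342)) + 526) = -((298812 + (((-57178*1/46912 + 37498*(1/6902)) + (-196 - 163)) + 91342)) + 526) = -((298812 + (((-28589/23456 + 18749/3451) - 359) + 91342)) + 526) = -((298812 + ((341115905/80946656 - 359) + 91342)) + 526) = -((298812 + (-28718733599/80946656 + 91342)) + 526) = -((298812 + 7365110718753/80946656) + 526) = -(31552942891425/80946656 + 526) = -1*31595520832481/80946656 = -31595520832481/80946656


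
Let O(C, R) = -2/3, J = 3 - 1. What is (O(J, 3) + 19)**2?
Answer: 3025/9 ≈ 336.11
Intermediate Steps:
J = 2
O(C, R) = -2/3 (O(C, R) = -2*1/3 = -2/3)
(O(J, 3) + 19)**2 = (-2/3 + 19)**2 = (55/3)**2 = 3025/9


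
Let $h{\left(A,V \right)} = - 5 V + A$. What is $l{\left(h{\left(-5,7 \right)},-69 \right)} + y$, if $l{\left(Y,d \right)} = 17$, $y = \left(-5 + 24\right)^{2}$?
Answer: $378$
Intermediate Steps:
$h{\left(A,V \right)} = A - 5 V$
$y = 361$ ($y = 19^{2} = 361$)
$l{\left(h{\left(-5,7 \right)},-69 \right)} + y = 17 + 361 = 378$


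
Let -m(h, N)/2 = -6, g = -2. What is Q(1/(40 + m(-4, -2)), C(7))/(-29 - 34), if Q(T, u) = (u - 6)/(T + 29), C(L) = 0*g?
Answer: 104/31689 ≈ 0.0032819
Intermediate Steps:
m(h, N) = 12 (m(h, N) = -2*(-6) = 12)
C(L) = 0 (C(L) = 0*(-2) = 0)
Q(T, u) = (-6 + u)/(29 + T)
Q(1/(40 + m(-4, -2)), C(7))/(-29 - 34) = ((-6 + 0)/(29 + 1/(40 + 12)))/(-29 - 34) = (-6/(29 + 1/52))/(-63) = -(-6)/(63*(29 + 1/52)) = -(-6)/(63*1509/52) = -52*(-6)/95067 = -1/63*(-104/503) = 104/31689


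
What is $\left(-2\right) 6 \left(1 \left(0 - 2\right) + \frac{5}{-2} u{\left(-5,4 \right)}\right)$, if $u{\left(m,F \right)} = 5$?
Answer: $174$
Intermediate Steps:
$\left(-2\right) 6 \left(1 \left(0 - 2\right) + \frac{5}{-2} u{\left(-5,4 \right)}\right) = \left(-2\right) 6 \left(1 \left(0 - 2\right) + \frac{5}{-2} \cdot 5\right) = - 12 \left(1 \left(-2\right) + 5 \left(- \frac{1}{2}\right) 5\right) = - 12 \left(-2 - \frac{25}{2}\right) = \left(-12\right) \left(- \frac{29}{2}\right) = 174$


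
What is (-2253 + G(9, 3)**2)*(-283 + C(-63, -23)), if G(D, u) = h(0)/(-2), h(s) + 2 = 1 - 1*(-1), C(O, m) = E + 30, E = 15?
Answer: 536214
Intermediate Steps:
C(O, m) = 45 (C(O, m) = 15 + 30 = 45)
h(s) = 0 (h(s) = -2 + (1 - 1*(-1)) = -2 + (1 + 1) = -2 + 2 = 0)
G(D, u) = 0 (G(D, u) = 0/(-2) = 0*(-1/2) = 0)
(-2253 + G(9, 3)**2)*(-283 + C(-63, -23)) = (-2253 + 0**2)*(-283 + 45) = (-2253 + 0)*(-238) = -2253*(-238) = 536214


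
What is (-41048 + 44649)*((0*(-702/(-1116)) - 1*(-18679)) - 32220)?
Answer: -48761141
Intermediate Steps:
(-41048 + 44649)*((0*(-702/(-1116)) - 1*(-18679)) - 32220) = 3601*((0*(-702*(-1/1116)) + 18679) - 32220) = 3601*((0*(39/62) + 18679) - 32220) = 3601*((0 + 18679) - 32220) = 3601*(18679 - 32220) = 3601*(-13541) = -48761141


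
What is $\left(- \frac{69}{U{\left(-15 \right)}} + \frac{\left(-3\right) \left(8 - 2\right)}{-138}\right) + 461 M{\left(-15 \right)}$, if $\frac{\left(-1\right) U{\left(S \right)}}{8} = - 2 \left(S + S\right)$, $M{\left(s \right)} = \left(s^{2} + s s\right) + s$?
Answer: $\frac{737969809}{3680} \approx 2.0054 \cdot 10^{5}$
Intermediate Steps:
$M{\left(s \right)} = s + 2 s^{2}$ ($M{\left(s \right)} = \left(s^{2} + s^{2}\right) + s = 2 s^{2} + s = s + 2 s^{2}$)
$U{\left(S \right)} = 32 S$ ($U{\left(S \right)} = - 8 \left(- 2 \left(S + S\right)\right) = - 8 \left(- 2 \cdot 2 S\right) = - 8 \left(- 4 S\right) = 32 S$)
$\left(- \frac{69}{U{\left(-15 \right)}} + \frac{\left(-3\right) \left(8 - 2\right)}{-138}\right) + 461 M{\left(-15 \right)} = \left(- \frac{69}{32 \left(-15\right)} + \frac{\left(-3\right) \left(8 - 2\right)}{-138}\right) + 461 \left(- 15 \left(1 + 2 \left(-15\right)\right)\right) = \left(- \frac{69}{-480} + \left(-3\right) 6 \left(- \frac{1}{138}\right)\right) + 461 \left(- 15 \left(1 - 30\right)\right) = \left(\left(-69\right) \left(- \frac{1}{480}\right) - - \frac{3}{23}\right) + 461 \left(\left(-15\right) \left(-29\right)\right) = \left(\frac{23}{160} + \frac{3}{23}\right) + 461 \cdot 435 = \frac{1009}{3680} + 200535 = \frac{737969809}{3680}$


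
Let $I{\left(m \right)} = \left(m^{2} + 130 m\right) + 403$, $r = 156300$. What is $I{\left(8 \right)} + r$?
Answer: $157807$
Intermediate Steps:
$I{\left(m \right)} = 403 + m^{2} + 130 m$
$I{\left(8 \right)} + r = \left(403 + 8^{2} + 130 \cdot 8\right) + 156300 = \left(403 + 64 + 1040\right) + 156300 = 1507 + 156300 = 157807$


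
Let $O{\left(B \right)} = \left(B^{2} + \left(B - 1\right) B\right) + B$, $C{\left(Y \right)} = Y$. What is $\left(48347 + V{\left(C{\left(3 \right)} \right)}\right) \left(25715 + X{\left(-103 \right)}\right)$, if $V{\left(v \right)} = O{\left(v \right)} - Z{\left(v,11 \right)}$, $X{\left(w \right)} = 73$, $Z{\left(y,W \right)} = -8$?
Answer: $1247442924$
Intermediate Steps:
$O{\left(B \right)} = B + B^{2} + B \left(-1 + B\right)$ ($O{\left(B \right)} = \left(B^{2} + \left(B - 1\right) B\right) + B = \left(B^{2} + \left(-1 + B\right) B\right) + B = \left(B^{2} + B \left(-1 + B\right)\right) + B = B + B^{2} + B \left(-1 + B\right)$)
$V{\left(v \right)} = 8 + 2 v^{2}$ ($V{\left(v \right)} = 2 v^{2} - -8 = 2 v^{2} + 8 = 8 + 2 v^{2}$)
$\left(48347 + V{\left(C{\left(3 \right)} \right)}\right) \left(25715 + X{\left(-103 \right)}\right) = \left(48347 + \left(8 + 2 \cdot 3^{2}\right)\right) \left(25715 + 73\right) = \left(48347 + \left(8 + 2 \cdot 9\right)\right) 25788 = \left(48347 + \left(8 + 18\right)\right) 25788 = \left(48347 + 26\right) 25788 = 48373 \cdot 25788 = 1247442924$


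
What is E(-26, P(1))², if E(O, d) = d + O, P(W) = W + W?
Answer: 576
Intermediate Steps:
P(W) = 2*W
E(O, d) = O + d
E(-26, P(1))² = (-26 + 2*1)² = (-26 + 2)² = (-24)² = 576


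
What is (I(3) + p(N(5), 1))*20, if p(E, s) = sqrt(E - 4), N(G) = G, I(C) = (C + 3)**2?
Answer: 740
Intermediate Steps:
I(C) = (3 + C)**2
p(E, s) = sqrt(-4 + E)
(I(3) + p(N(5), 1))*20 = ((3 + 3)**2 + sqrt(-4 + 5))*20 = (6**2 + sqrt(1))*20 = (36 + 1)*20 = 37*20 = 740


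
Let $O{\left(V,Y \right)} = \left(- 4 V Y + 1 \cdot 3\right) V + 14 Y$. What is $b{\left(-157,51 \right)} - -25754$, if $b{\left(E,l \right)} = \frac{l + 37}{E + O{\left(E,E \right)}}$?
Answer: $\frac{199294058286}{7738373} \approx 25754.0$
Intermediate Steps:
$O{\left(V,Y \right)} = 14 Y + V \left(3 - 4 V Y\right)$ ($O{\left(V,Y \right)} = \left(- 4 V Y + 3\right) V + 14 Y = \left(3 - 4 V Y\right) V + 14 Y = V \left(3 - 4 V Y\right) + 14 Y = 14 Y + V \left(3 - 4 V Y\right)$)
$b{\left(E,l \right)} = \frac{37 + l}{- 4 E^{3} + 18 E}$ ($b{\left(E,l \right)} = \frac{l + 37}{E + \left(3 E + 14 E - 4 E E^{2}\right)} = \frac{37 + l}{E + \left(3 E + 14 E - 4 E^{3}\right)} = \frac{37 + l}{E - \left(- 17 E + 4 E^{3}\right)} = \frac{37 + l}{- 4 E^{3} + 18 E}$)
$b{\left(-157,51 \right)} - -25754 = \frac{37 + 51}{2 \left(-157\right) \left(9 - 2 \left(-157\right)^{2}\right)} - -25754 = \frac{1}{2} \left(- \frac{1}{157}\right) \frac{1}{9 - 49298} \cdot 88 + 25754 = \frac{1}{2} \left(- \frac{1}{157}\right) \frac{1}{-49289} \cdot 88 + 25754 = \frac{1}{2} \left(- \frac{1}{157}\right) \left(- \frac{1}{49289}\right) 88 + 25754 = \frac{44}{7738373} + 25754 = \frac{199294058286}{7738373}$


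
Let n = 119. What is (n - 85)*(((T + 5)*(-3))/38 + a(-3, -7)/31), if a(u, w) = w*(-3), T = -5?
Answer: 714/31 ≈ 23.032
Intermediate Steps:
a(u, w) = -3*w
(n - 85)*(((T + 5)*(-3))/38 + a(-3, -7)/31) = (119 - 85)*(((-5 + 5)*(-3))/38 - 3*(-7)/31) = 34*((0*(-3))*(1/38) + 21*(1/31)) = 34*(0*(1/38) + 21/31) = 34*(0 + 21/31) = 34*(21/31) = 714/31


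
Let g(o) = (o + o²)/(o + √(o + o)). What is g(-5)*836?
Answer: -16720/7 - 3344*I*√10/7 ≈ -2388.6 - 1510.7*I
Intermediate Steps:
g(o) = (o + o²)/(o + √2*√o) (g(o) = (o + o²)/(o + √(2*o)) = (o + o²)/(o + √2*√o))
g(-5)*836 = -5*(1 - 5)/(-5 + √2*√(-5))*836 = -5*(-4)/(-5 + √2*(I*√5))*836 = -5*(-4)/(-5 + I*√10)*836 = (20/(-5 + I*√10))*836 = 16720/(-5 + I*√10)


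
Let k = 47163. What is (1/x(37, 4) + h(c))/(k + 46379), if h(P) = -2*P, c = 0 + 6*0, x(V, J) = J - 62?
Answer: -1/5425436 ≈ -1.8432e-7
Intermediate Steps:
x(V, J) = -62 + J
c = 0 (c = 0 + 0 = 0)
(1/x(37, 4) + h(c))/(k + 46379) = (1/(-62 + 4) - 2*0)/(47163 + 46379) = (1/(-58) + 0)/93542 = (-1/58 + 0)*(1/93542) = -1/58*1/93542 = -1/5425436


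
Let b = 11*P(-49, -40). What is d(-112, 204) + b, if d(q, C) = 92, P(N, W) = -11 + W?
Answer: -469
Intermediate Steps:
b = -561 (b = 11*(-11 - 40) = 11*(-51) = -561)
d(-112, 204) + b = 92 - 561 = -469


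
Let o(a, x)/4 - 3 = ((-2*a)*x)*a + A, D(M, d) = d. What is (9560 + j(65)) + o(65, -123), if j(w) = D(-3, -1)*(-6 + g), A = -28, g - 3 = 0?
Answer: 4166863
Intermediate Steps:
g = 3 (g = 3 + 0 = 3)
o(a, x) = -100 - 8*x*a² (o(a, x) = 12 + 4*(((-2*a)*x)*a - 28) = 12 + 4*((-2*a*x)*a - 28) = 12 + 4*(-2*x*a² - 28) = 12 + 4*(-28 - 2*x*a²) = 12 + (-112 - 8*x*a²) = -100 - 8*x*a²)
j(w) = 3 (j(w) = -(-6 + 3) = -1*(-3) = 3)
(9560 + j(65)) + o(65, -123) = (9560 + 3) + (-100 - 8*(-123)*65²) = 9563 + (-100 - 8*(-123)*4225) = 9563 + (-100 + 4157400) = 9563 + 4157300 = 4166863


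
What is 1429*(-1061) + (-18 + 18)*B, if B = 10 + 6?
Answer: -1516169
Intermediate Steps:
B = 16
1429*(-1061) + (-18 + 18)*B = 1429*(-1061) + (-18 + 18)*16 = -1516169 + 0*16 = -1516169 + 0 = -1516169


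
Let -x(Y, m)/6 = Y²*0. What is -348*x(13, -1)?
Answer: 0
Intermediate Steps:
x(Y, m) = 0 (x(Y, m) = -6*Y²*0 = -6*0 = 0)
-348*x(13, -1) = -348*0 = 0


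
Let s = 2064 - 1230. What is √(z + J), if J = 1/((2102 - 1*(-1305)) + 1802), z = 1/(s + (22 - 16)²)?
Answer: √27548994570/4531830 ≈ 0.036625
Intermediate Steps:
s = 834
z = 1/870 (z = 1/(834 + (22 - 16)²) = 1/(834 + 6²) = 1/(834 + 36) = 1/870 ≈ 0.0011494)
J = 1/5209 (J = 1/((2102 + 1305) + 1802) = 1/(3407 + 1802) = 1/5209 ≈ 0.00019198)
√(z + J) = √(1/870 + 1/5209) = √(6079/4531830) = √27548994570/4531830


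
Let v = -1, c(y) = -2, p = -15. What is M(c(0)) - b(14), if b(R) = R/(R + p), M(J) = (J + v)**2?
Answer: 23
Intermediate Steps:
M(J) = (-1 + J)**2 (M(J) = (J - 1)**2 = (-1 + J)**2)
b(R) = R/(-15 + R) (b(R) = R/(R - 15) = R/(-15 + R))
M(c(0)) - b(14) = (-1 - 2)**2 - 14/(-15 + 14) = (-3)**2 - 14/(-1) = 9 - 14*(-1) = 9 - 1*(-14) = 9 + 14 = 23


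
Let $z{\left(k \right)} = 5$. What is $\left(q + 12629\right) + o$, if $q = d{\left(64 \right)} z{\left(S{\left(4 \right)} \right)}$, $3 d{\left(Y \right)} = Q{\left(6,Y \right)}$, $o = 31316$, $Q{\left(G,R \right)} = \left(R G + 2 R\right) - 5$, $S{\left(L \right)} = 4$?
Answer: $44790$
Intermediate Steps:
$Q{\left(G,R \right)} = -5 + 2 R + G R$ ($Q{\left(G,R \right)} = \left(G R + 2 R\right) - 5 = \left(2 R + G R\right) - 5 = -5 + 2 R + G R$)
$d{\left(Y \right)} = - \frac{5}{3} + \frac{8 Y}{3}$ ($d{\left(Y \right)} = \frac{-5 + 2 Y + 6 Y}{3} = \frac{-5 + 8 Y}{3} = - \frac{5}{3} + \frac{8 Y}{3}$)
$q = 845$ ($q = \left(- \frac{5}{3} + \frac{8}{3} \cdot 64\right) 5 = \left(- \frac{5}{3} + \frac{512}{3}\right) 5 = 169 \cdot 5 = 845$)
$\left(q + 12629\right) + o = \left(845 + 12629\right) + 31316 = 13474 + 31316 = 44790$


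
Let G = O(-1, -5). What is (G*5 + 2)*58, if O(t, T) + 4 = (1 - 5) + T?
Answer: -3654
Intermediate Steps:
O(t, T) = -8 + T (O(t, T) = -4 + ((1 - 5) + T) = -4 + (-4 + T) = -8 + T)
G = -13 (G = -8 - 5 = -13)
(G*5 + 2)*58 = (-13*5 + 2)*58 = (-65 + 2)*58 = -63*58 = -3654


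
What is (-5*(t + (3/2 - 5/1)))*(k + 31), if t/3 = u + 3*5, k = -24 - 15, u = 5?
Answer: 2260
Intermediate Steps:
k = -39
t = 60 (t = 3*(5 + 3*5) = 3*(5 + 15) = 3*20 = 60)
(-5*(t + (3/2 - 5/1)))*(k + 31) = (-5*(60 + (3/2 - 5/1)))*(-39 + 31) = -5*(60 + (3*(½) - 5*1))*(-8) = -5*(60 + (3/2 - 5))*(-8) = -5*(60 - 7/2)*(-8) = -5*113/2*(-8) = -565/2*(-8) = 2260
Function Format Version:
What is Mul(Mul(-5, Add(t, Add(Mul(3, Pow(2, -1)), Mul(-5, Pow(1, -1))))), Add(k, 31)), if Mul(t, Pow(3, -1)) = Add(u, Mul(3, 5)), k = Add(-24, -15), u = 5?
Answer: 2260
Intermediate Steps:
k = -39
t = 60 (t = Mul(3, Add(5, Mul(3, 5))) = Mul(3, Add(5, 15)) = Mul(3, 20) = 60)
Mul(Mul(-5, Add(t, Add(Mul(3, Pow(2, -1)), Mul(-5, Pow(1, -1))))), Add(k, 31)) = Mul(Mul(-5, Add(60, Add(Mul(3, Pow(2, -1)), Mul(-5, Pow(1, -1))))), Add(-39, 31)) = Mul(Mul(-5, Add(60, Add(Mul(3, Rational(1, 2)), Mul(-5, 1)))), -8) = Mul(Mul(-5, Add(60, Add(Rational(3, 2), -5))), -8) = Mul(Mul(-5, Add(60, Rational(-7, 2))), -8) = Mul(Mul(-5, Rational(113, 2)), -8) = Mul(Rational(-565, 2), -8) = 2260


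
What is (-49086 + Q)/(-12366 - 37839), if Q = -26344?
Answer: 15086/10041 ≈ 1.5024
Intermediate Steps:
(-49086 + Q)/(-12366 - 37839) = (-49086 - 26344)/(-12366 - 37839) = -75430/(-50205) = -75430*(-1/50205) = 15086/10041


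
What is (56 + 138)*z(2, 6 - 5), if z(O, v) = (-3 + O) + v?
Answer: 0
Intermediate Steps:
z(O, v) = -3 + O + v
(56 + 138)*z(2, 6 - 5) = (56 + 138)*(-3 + 2 + (6 - 5)) = 194*(-3 + 2 + 1) = 194*0 = 0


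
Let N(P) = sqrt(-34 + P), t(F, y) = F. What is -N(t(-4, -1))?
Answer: -I*sqrt(38) ≈ -6.1644*I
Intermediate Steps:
-N(t(-4, -1)) = -sqrt(-34 - 4) = -sqrt(-38) = -I*sqrt(38)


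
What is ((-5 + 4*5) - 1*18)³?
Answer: -27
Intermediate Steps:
((-5 + 4*5) - 1*18)³ = ((-5 + 20) - 18)³ = (15 - 18)³ = (-3)³ = -27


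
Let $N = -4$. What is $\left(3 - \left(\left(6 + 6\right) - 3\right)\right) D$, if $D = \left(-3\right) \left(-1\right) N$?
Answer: $72$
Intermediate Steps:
$D = -12$ ($D = \left(-3\right) \left(-1\right) \left(-4\right) = 3 \left(-4\right) = -12$)
$\left(3 - \left(\left(6 + 6\right) - 3\right)\right) D = \left(3 - \left(\left(6 + 6\right) - 3\right)\right) \left(-12\right) = \left(3 - \left(12 - 3\right)\right) \left(-12\right) = \left(3 - 9\right) \left(-12\right) = \left(-6\right) \left(-12\right) = 72$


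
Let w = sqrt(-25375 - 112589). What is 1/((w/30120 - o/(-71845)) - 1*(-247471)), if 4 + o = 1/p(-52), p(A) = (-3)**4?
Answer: 8448018860503122526304640/2090639674958678180631053273923 - 2266760257897140*I*sqrt(34491)/2090639674958678180631053273923 ≈ 4.0409e-6 - 2.0136e-13*I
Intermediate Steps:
p(A) = 81
w = 2*I*sqrt(34491) (w = sqrt(-137964) = 2*I*sqrt(34491) ≈ 371.44*I)
o = -323/81 (o = -4 + 1/81 = -323/81 ≈ -3.9877)
1/((w/30120 - o/(-71845)) - 1*(-247471)) = 1/(((2*I*sqrt(34491))/30120 - 1*(-323/81)/(-71845)) - 1*(-247471)) = 1/(((2*I*sqrt(34491))*(1/30120) + (323/81)*(-1/71845)) + 247471) = 1/((I*sqrt(34491)/15060 - 323/5819445) + 247471) = 1/((-323/5819445 + I*sqrt(34491)/15060) + 247471) = 1/(1440143873272/5819445 + I*sqrt(34491)/15060)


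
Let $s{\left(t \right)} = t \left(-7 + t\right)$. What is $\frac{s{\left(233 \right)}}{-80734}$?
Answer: $- \frac{26329}{40367} \approx -0.65224$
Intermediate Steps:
$\frac{s{\left(233 \right)}}{-80734} = \frac{233 \left(-7 + 233\right)}{-80734} = 233 \cdot 226 \left(- \frac{1}{80734}\right) = 52658 \left(- \frac{1}{80734}\right) = - \frac{26329}{40367}$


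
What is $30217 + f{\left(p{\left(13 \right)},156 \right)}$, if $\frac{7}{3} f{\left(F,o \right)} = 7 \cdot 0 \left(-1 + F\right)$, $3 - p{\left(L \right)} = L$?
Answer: $30217$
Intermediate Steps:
$p{\left(L \right)} = 3 - L$
$f{\left(F,o \right)} = 0$ ($f{\left(F,o \right)} = \frac{3 \cdot 7 \cdot 0 \left(-1 + F\right)}{7} = \frac{3 \cdot 0 \left(-1 + F\right)}{7} = \frac{3}{7} \cdot 0 = 0$)
$30217 + f{\left(p{\left(13 \right)},156 \right)} = 30217 + 0 = 30217$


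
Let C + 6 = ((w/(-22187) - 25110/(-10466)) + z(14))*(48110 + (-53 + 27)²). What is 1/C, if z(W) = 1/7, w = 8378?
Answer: 812731997/85815285946746 ≈ 9.4707e-6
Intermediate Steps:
z(W) = ⅐
C = 85815285946746/812731997 (C = -6 + ((8378/(-22187) - 25110/(-10466)) + ⅐)*(48110 + (-53 + 27)²) = -6 + ((8378*(-1/22187) - 25110*(-1/10466)) + ⅐)*(48110 + (-26)²) = -6 + ((-8378/22187 + 12555/5233) + ⅐)*(48110 + 676) = -6 + (234715711/116104571 + ⅐)*48786 = -6 + (1759114548/812731997)*48786 = -6 + 85820162338728/812731997 = 85815285946746/812731997 ≈ 1.0559e+5)
1/C = 1/(85815285946746/812731997) = 812731997/85815285946746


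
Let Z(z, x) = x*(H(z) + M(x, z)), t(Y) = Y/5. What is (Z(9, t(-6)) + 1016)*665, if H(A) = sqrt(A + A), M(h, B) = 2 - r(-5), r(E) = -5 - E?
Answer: 674044 - 2394*sqrt(2) ≈ 6.7066e+5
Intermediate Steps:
M(h, B) = 2 (M(h, B) = 2 - (-5 - 1*(-5)) = 2 - (-5 + 5) = 2 - 1*0 = 2 + 0 = 2)
t(Y) = Y/5 (t(Y) = Y*(1/5) = Y/5)
H(A) = sqrt(2)*sqrt(A) (H(A) = sqrt(2*A) = sqrt(2)*sqrt(A))
Z(z, x) = x*(2 + sqrt(2)*sqrt(z)) (Z(z, x) = x*(sqrt(2)*sqrt(z) + 2) = x*(2 + sqrt(2)*sqrt(z)))
(Z(9, t(-6)) + 1016)*665 = (((1/5)*(-6))*(2 + sqrt(2)*sqrt(9)) + 1016)*665 = (-6*(2 + sqrt(2)*3)/5 + 1016)*665 = (-6*(2 + 3*sqrt(2))/5 + 1016)*665 = ((-12/5 - 18*sqrt(2)/5) + 1016)*665 = (5068/5 - 18*sqrt(2)/5)*665 = 674044 - 2394*sqrt(2)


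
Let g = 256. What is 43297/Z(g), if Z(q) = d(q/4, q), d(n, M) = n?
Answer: 43297/64 ≈ 676.52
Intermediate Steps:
Z(q) = q/4
43297/Z(g) = 43297/(((¼)*256)) = 43297/64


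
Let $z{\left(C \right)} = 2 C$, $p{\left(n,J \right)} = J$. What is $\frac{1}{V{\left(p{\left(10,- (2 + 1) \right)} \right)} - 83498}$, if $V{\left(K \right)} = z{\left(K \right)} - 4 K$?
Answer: $- \frac{1}{83492} \approx -1.1977 \cdot 10^{-5}$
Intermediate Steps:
$V{\left(K \right)} = - 2 K$ ($V{\left(K \right)} = 2 K - 4 K = - 2 K$)
$\frac{1}{V{\left(p{\left(10,- (2 + 1) \right)} \right)} - 83498} = \frac{1}{- 2 \left(- (2 + 1)\right) - 83498} = \frac{1}{- 2 \left(\left(-1\right) 3\right) - 83498} = \frac{1}{\left(-2\right) \left(-3\right) - 83498} = \frac{1}{6 - 83498} = \frac{1}{-83492} = - \frac{1}{83492}$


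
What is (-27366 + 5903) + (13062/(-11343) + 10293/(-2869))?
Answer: -12256597814/570931 ≈ -21468.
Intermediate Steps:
(-27366 + 5903) + (13062/(-11343) + 10293/(-2869)) = -21463 + (13062*(-1/11343) + 10293*(-1/2869)) = -21463 + (-4354/3781 - 10293/2869) = -21463 - 2705761/570931 = -12256597814/570931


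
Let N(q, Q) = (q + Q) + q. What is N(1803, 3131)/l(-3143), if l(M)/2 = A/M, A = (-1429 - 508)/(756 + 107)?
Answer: 18273499433/3874 ≈ 4.7170e+6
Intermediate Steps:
A = -1937/863 ≈ -2.2445
N(q, Q) = Q + 2*q (N(q, Q) = (Q + q) + q = Q + 2*q)
l(M) = -3874/(863*M) (l(M) = 2*(-1937/(863*M)) = -3874/(863*M))
N(1803, 3131)/l(-3143) = (3131 + 2*1803)/((-3874/863/(-3143))) = (3131 + 3606)/((-3874/863*(-1/3143))) = 6737/(3874/2712409) = 6737*(2712409/3874) = 18273499433/3874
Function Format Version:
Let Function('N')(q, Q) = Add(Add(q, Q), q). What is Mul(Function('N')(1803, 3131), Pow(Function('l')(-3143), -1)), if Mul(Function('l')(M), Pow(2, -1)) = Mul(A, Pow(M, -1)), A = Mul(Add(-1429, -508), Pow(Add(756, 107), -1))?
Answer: Rational(18273499433, 3874) ≈ 4.7170e+6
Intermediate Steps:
A = Rational(-1937, 863) (A = Mul(-1937, Pow(863, -1)) = Mul(-1937, Rational(1, 863)) = Rational(-1937, 863) ≈ -2.2445)
Function('N')(q, Q) = Add(Q, Mul(2, q)) (Function('N')(q, Q) = Add(Add(Q, q), q) = Add(Q, Mul(2, q)))
Function('l')(M) = Mul(Rational(-3874, 863), Pow(M, -1)) (Function('l')(M) = Mul(2, Mul(Rational(-1937, 863), Pow(M, -1))) = Mul(Rational(-3874, 863), Pow(M, -1)))
Mul(Function('N')(1803, 3131), Pow(Function('l')(-3143), -1)) = Mul(Add(3131, Mul(2, 1803)), Pow(Mul(Rational(-3874, 863), Pow(-3143, -1)), -1)) = Mul(Add(3131, 3606), Pow(Mul(Rational(-3874, 863), Rational(-1, 3143)), -1)) = Mul(6737, Pow(Rational(3874, 2712409), -1)) = Mul(6737, Rational(2712409, 3874)) = Rational(18273499433, 3874)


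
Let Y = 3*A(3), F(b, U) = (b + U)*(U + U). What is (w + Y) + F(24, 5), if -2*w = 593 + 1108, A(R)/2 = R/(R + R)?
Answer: -1115/2 ≈ -557.50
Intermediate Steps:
A(R) = 1 (A(R) = 2*(R/(R + R)) = 2*(R/((2*R))) = 2*((1/(2*R))*R) = 2*(½) = 1)
F(b, U) = 2*U*(U + b) (F(b, U) = (U + b)*(2*U) = 2*U*(U + b))
w = -1701/2 (w = -(593 + 1108)/2 = -½*1701 = -1701/2 ≈ -850.50)
Y = 3 (Y = 3*1 = 3)
(w + Y) + F(24, 5) = (-1701/2 + 3) + 2*5*(5 + 24) = -1695/2 + 2*5*29 = -1695/2 + 290 = -1115/2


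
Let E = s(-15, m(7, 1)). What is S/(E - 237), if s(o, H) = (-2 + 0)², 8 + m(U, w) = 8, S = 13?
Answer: -13/233 ≈ -0.055794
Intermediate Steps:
m(U, w) = 0 (m(U, w) = -8 + 8 = 0)
s(o, H) = 4 (s(o, H) = (-2)² = 4)
E = 4
S/(E - 237) = 13/(4 - 237) = 13/(-233) = 13*(-1/233) = -13/233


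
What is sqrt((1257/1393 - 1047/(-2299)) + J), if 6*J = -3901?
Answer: I*sqrt(1979767053552246)/1746822 ≈ 25.472*I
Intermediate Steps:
J = -3901/6 (J = (1/6)*(-3901) = -3901/6 ≈ -650.17)
sqrt((1257/1393 - 1047/(-2299)) + J) = sqrt((1257/1393 - 1047/(-2299)) - 3901/6) = sqrt((1257*(1/1393) - 1047*(-1/2299)) - 3901/6) = sqrt((1257/1393 + 1047/2299) - 3901/6) = sqrt(4348314/3202507 - 3901/6) = sqrt(-12466889923/19215042) = I*sqrt(1979767053552246)/1746822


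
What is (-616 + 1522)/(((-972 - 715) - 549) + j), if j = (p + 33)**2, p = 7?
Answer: -151/106 ≈ -1.4245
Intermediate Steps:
j = 1600 (j = (7 + 33)**2 = 40**2 = 1600)
(-616 + 1522)/(((-972 - 715) - 549) + j) = (-616 + 1522)/(((-972 - 715) - 549) + 1600) = 906/((-1687 - 549) + 1600) = 906/(-2236 + 1600) = 906/(-636) = 906*(-1/636) = -151/106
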